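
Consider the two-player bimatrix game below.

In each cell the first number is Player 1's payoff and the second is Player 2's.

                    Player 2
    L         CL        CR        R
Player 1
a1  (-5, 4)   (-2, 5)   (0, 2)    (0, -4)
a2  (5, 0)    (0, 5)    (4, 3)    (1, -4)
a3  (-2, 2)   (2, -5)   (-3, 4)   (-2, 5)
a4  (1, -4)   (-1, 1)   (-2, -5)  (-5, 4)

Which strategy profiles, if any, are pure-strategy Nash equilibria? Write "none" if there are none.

Player 1 against L: payoffs -5, 5, -2, 1 → best response a2.
Player 1 against CL: payoffs -2, 0, 2, -1 → best response a3.
Player 1 against CR: payoffs 0, 4, -3, -2 → best response a2.
Player 1 against R: payoffs 0, 1, -2, -5 → best response a2.
Player 2 against a1: payoffs 4, 5, 2, -4 → best response CL.
Player 2 against a2: payoffs 0, 5, 3, -4 → best response CL.
Player 2 against a3: payoffs 2, -5, 4, 5 → best response R.
Player 2 against a4: payoffs -4, 1, -5, 4 → best response R.
No profile is a mutual best response for all players.

This game has no pure Nash equilibrium.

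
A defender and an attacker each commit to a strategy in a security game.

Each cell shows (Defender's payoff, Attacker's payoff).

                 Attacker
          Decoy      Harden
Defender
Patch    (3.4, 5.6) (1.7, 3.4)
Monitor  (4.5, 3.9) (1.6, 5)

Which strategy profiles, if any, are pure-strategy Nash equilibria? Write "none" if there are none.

Defender against Decoy: payoffs 3.4, 4.5 → best response Monitor.
Defender against Harden: payoffs 1.7, 1.6 → best response Patch.
Attacker against Patch: payoffs 5.6, 3.4 → best response Decoy.
Attacker against Monitor: payoffs 3.9, 5 → best response Harden.
No profile is a mutual best response for all players.

none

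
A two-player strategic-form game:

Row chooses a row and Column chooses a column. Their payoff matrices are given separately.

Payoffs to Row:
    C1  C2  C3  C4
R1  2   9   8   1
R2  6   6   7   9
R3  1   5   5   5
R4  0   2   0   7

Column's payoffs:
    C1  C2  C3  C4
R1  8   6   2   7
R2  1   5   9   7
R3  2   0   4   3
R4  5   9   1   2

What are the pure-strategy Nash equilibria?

(R1, C1): Row can switch to R2 (2 → 6). Not NE.
(R1, C2): Column can switch to C1 (6 → 8). Not NE.
(R1, C3): Column can switch to C1 (2 → 8). Not NE.
(R1, C4): Row can switch to R2 (1 → 9). Not NE.
(R2, C1): Column can switch to C2 (1 → 5). Not NE.
(R2, C2): Row can switch to R1 (6 → 9). Not NE.
(R2, C3): Row can switch to R1 (7 → 8). Not NE.
(R2, C4): Column can switch to C3 (7 → 9). Not NE.
(R3, C1): Row can switch to R1 (1 → 2). Not NE.
(R3, C2): Row can switch to R1 (5 → 9). Not NE.
(R3, C3): Row can switch to R1 (5 → 8). Not NE.
(R3, C4): Row can switch to R2 (5 → 9). Not NE.
(The remaining 4 profiles each have a profitable deviation by the same check.)

This game has no pure Nash equilibrium.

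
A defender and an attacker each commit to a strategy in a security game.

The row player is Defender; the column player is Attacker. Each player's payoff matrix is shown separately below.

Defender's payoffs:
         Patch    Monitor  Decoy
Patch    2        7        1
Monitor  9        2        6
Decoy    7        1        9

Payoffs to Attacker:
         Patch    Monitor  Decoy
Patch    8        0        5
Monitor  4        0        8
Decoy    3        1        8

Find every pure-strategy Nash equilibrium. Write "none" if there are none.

Check each profile: it is a Nash equilibrium iff no player can strictly gain by switching unilaterally.
(Patch, Patch): Defender can switch to Monitor (2 → 9). Not NE.
(Patch, Monitor): Attacker can switch to Patch (0 → 8). Not NE.
(Patch, Decoy): Defender can switch to Monitor (1 → 6). Not NE.
(Monitor, Patch): Attacker can switch to Decoy (4 → 8). Not NE.
(Monitor, Monitor): Defender can switch to Patch (2 → 7). Not NE.
(Monitor, Decoy): Defender can switch to Decoy (6 → 9). Not NE.
(Decoy, Decoy): Defender gets 9, best alternative 6; Attacker gets 8, best alternative 3. No profitable deviation — NE.
(The remaining 2 profiles each have a profitable deviation by the same check.)

The unique pure-strategy Nash equilibrium is (Decoy, Decoy).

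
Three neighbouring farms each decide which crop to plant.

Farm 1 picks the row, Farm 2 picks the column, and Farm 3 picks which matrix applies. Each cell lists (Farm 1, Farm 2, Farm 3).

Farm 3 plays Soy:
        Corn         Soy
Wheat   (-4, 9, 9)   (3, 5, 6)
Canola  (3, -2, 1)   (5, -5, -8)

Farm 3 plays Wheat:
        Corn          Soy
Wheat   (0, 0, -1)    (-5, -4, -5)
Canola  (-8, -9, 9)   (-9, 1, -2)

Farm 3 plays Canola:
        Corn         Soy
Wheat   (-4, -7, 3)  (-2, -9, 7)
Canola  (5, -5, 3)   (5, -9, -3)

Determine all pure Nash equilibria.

There is no pure-strategy Nash equilibrium.

Farm 1 against (Corn, Soy): payoffs -4, 3 → best response Canola.
Farm 1 against (Corn, Wheat): payoffs 0, -8 → best response Wheat.
Farm 1 against (Corn, Canola): payoffs -4, 5 → best response Canola.
Farm 1 against (Soy, Soy): payoffs 3, 5 → best response Canola.
Farm 1 against (Soy, Wheat): payoffs -5, -9 → best response Wheat.
Farm 1 against (Soy, Canola): payoffs -2, 5 → best response Canola.
Farm 2 against (Wheat, Soy): payoffs 9, 5 → best response Corn.
Farm 2 against (Wheat, Wheat): payoffs 0, -4 → best response Corn.
Farm 2 against (Wheat, Canola): payoffs -7, -9 → best response Corn.
Farm 2 against (Canola, Soy): payoffs -2, -5 → best response Corn.
Farm 2 against (Canola, Wheat): payoffs -9, 1 → best response Soy.
Farm 2 against (Canola, Canola): payoffs -5, -9 → best response Corn.
Farm 3 against (Wheat, Corn): payoffs 9, -1, 3 → best response Soy.
Farm 3 against (Wheat, Soy): payoffs 6, -5, 7 → best response Canola.
Farm 3 against (Canola, Corn): payoffs 1, 9, 3 → best response Wheat.
Farm 3 against (Canola, Soy): payoffs -8, -2, -3 → best response Wheat.
No profile is a mutual best response for all players.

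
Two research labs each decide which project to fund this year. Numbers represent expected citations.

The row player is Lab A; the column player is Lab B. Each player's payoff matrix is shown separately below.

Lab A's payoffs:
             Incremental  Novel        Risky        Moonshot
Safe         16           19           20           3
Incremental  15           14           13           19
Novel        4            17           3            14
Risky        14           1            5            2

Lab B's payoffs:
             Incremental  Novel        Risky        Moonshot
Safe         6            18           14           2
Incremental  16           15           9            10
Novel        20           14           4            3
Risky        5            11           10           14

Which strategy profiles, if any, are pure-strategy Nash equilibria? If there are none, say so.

For each strategy profile, look for a profitable unilateral deviation.
(Safe, Incremental): Lab B can switch to Novel (6 → 18). Not NE.
(Safe, Novel): Lab A gets 19, best alternative 17; Lab B gets 18, best alternative 14. No profitable deviation — NE.
(Safe, Risky): Lab B can switch to Novel (14 → 18). Not NE.
(Safe, Moonshot): Lab A can switch to Incremental (3 → 19). Not NE.
(Incremental, Incremental): Lab A can switch to Safe (15 → 16). Not NE.
(Incremental, Novel): Lab A can switch to Safe (14 → 19). Not NE.
(Incremental, Risky): Lab A can switch to Safe (13 → 20). Not NE.
(Incremental, Moonshot): Lab B can switch to Incremental (10 → 16). Not NE.
(Novel, Incremental): Lab A can switch to Safe (4 → 16). Not NE.
(Novel, Novel): Lab A can switch to Safe (17 → 19). Not NE.
(Novel, Risky): Lab A can switch to Safe (3 → 20). Not NE.
(The remaining 5 profiles each have a profitable deviation by the same check.)

(Safe, Novel)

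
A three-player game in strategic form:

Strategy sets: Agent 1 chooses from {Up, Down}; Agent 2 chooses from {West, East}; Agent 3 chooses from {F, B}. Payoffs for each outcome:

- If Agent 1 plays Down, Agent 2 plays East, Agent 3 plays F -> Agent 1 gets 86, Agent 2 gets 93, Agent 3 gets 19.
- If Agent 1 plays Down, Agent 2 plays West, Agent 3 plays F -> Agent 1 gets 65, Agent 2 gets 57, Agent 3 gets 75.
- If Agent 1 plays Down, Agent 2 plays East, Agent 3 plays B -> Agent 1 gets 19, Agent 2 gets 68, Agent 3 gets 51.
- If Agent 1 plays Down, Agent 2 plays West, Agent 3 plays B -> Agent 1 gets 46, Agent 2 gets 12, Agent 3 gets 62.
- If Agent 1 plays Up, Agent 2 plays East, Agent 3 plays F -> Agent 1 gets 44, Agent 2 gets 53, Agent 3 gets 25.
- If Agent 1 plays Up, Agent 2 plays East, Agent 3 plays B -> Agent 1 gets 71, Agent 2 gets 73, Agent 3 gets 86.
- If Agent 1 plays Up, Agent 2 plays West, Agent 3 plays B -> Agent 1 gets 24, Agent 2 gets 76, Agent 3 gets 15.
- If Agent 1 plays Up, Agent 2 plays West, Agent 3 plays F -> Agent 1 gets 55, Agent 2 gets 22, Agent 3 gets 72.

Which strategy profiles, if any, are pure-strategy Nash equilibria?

(Up, West, F): Agent 1 can switch to Down (55 → 65). Not NE.
(Up, West, B): Agent 1 can switch to Down (24 → 46). Not NE.
(Up, East, F): Agent 1 can switch to Down (44 → 86). Not NE.
(Up, East, B): Agent 2 can switch to West (73 → 76). Not NE.
(Down, West, F): Agent 2 can switch to East (57 → 93). Not NE.
(Down, West, B): Agent 2 can switch to East (12 → 68). Not NE.
(Down, East, F): Agent 3 can switch to B (19 → 51). Not NE.
(Down, East, B): Agent 1 can switch to Up (19 → 71). Not NE.

none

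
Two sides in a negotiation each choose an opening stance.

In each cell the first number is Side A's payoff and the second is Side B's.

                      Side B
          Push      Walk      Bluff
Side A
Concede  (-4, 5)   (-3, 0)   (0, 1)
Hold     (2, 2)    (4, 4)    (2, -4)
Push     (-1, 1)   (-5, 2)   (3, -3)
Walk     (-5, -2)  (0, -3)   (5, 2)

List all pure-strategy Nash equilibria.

(Hold, Walk) and (Walk, Bluff)

For each strategy profile, look for a profitable unilateral deviation.
(Concede, Push): Side A can switch to Hold (-4 → 2). Not NE.
(Concede, Walk): Side A can switch to Hold (-3 → 4). Not NE.
(Concede, Bluff): Side A can switch to Hold (0 → 2). Not NE.
(Hold, Push): Side B can switch to Walk (2 → 4). Not NE.
(Hold, Walk): Side A gets 4, best alternative 0; Side B gets 4, best alternative 2. No profitable deviation — NE.
(Hold, Bluff): Side A can switch to Push (2 → 3). Not NE.
(Push, Push): Side A can switch to Hold (-1 → 2). Not NE.
(Push, Walk): Side A can switch to Concede (-5 → -3). Not NE.
(Push, Bluff): Side A can switch to Walk (3 → 5). Not NE.
(Walk, Push): Side A can switch to Concede (-5 → -4). Not NE.
(Walk, Walk): Side A can switch to Hold (0 → 4). Not NE.
(Walk, Bluff): Side A gets 5, best alternative 3; Side B gets 2, best alternative -2. No profitable deviation — NE.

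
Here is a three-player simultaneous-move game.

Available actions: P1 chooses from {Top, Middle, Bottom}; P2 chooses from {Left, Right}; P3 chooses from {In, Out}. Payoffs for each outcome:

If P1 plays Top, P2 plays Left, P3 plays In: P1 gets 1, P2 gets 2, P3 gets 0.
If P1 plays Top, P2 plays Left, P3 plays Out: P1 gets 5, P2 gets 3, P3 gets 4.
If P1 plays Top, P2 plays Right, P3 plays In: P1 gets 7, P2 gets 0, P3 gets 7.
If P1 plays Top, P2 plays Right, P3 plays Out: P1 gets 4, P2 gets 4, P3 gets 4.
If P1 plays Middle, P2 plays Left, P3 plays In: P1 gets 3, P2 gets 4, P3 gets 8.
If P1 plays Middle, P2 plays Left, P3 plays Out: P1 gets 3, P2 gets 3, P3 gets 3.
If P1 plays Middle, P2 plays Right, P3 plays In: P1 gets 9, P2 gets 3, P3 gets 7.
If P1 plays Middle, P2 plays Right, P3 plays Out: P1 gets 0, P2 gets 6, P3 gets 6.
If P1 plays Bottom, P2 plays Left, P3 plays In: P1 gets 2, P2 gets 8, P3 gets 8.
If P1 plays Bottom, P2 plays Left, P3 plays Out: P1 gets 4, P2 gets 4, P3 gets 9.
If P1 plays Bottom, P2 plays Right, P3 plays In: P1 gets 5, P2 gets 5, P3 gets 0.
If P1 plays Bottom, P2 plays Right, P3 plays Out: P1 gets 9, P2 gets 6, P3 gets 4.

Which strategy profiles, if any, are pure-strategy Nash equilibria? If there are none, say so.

(Middle, Left, In) and (Bottom, Right, Out)

P1 against (Left, In): payoffs 1, 3, 2 → best response Middle.
P1 against (Left, Out): payoffs 5, 3, 4 → best response Top.
P1 against (Right, In): payoffs 7, 9, 5 → best response Middle.
P1 against (Right, Out): payoffs 4, 0, 9 → best response Bottom.
P2 against (Top, In): payoffs 2, 0 → best response Left.
P2 against (Top, Out): payoffs 3, 4 → best response Right.
P2 against (Middle, In): payoffs 4, 3 → best response Left.
P2 against (Middle, Out): payoffs 3, 6 → best response Right.
P2 against (Bottom, In): payoffs 8, 5 → best response Left.
P2 against (Bottom, Out): payoffs 4, 6 → best response Right.
P3 against (Top, Left): payoffs 0, 4 → best response Out.
P3 against (Top, Right): payoffs 7, 4 → best response In.
P3 against (Middle, Left): payoffs 8, 3 → best response In.
P3 against (Middle, Right): payoffs 7, 6 → best response In.
P3 against (Bottom, Left): payoffs 8, 9 → best response Out.
P3 against (Bottom, Right): payoffs 0, 4 → best response Out.
Mutual best responses: (Middle, Left, In); (Bottom, Right, Out).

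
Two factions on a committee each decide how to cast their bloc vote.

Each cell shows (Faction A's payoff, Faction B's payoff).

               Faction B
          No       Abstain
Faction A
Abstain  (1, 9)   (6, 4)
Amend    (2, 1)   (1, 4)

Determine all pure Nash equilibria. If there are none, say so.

For each player, find the best response to each opponent profile; mutual best responses are the pure NE.
Faction A against No: payoffs 1, 2 → best response Amend.
Faction A against Abstain: payoffs 6, 1 → best response Abstain.
Faction B against Abstain: payoffs 9, 4 → best response No.
Faction B against Amend: payoffs 1, 4 → best response Abstain.
No profile is a mutual best response for all players.

none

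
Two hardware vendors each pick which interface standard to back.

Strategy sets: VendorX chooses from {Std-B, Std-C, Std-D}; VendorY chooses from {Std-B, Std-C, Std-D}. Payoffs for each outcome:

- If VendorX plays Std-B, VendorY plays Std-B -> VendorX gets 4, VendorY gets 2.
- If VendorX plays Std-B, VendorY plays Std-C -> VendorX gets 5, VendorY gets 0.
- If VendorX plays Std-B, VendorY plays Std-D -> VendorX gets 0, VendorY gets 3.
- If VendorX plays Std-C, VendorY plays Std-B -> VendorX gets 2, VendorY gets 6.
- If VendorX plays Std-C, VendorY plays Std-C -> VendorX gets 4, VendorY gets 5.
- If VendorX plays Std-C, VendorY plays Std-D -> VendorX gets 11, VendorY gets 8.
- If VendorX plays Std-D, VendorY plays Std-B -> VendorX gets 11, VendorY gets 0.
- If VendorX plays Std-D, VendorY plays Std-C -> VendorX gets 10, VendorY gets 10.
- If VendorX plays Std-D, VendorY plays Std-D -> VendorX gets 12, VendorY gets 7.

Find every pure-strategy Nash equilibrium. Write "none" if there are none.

For each player, find the best response to each opponent profile; mutual best responses are the pure NE.
VendorX against Std-B: payoffs 4, 2, 11 → best response Std-D.
VendorX against Std-C: payoffs 5, 4, 10 → best response Std-D.
VendorX against Std-D: payoffs 0, 11, 12 → best response Std-D.
VendorY against Std-B: payoffs 2, 0, 3 → best response Std-D.
VendorY against Std-C: payoffs 6, 5, 8 → best response Std-D.
VendorY against Std-D: payoffs 0, 10, 7 → best response Std-C.
Mutual best responses: (Std-D, Std-C).

The unique pure-strategy Nash equilibrium is (Std-D, Std-C).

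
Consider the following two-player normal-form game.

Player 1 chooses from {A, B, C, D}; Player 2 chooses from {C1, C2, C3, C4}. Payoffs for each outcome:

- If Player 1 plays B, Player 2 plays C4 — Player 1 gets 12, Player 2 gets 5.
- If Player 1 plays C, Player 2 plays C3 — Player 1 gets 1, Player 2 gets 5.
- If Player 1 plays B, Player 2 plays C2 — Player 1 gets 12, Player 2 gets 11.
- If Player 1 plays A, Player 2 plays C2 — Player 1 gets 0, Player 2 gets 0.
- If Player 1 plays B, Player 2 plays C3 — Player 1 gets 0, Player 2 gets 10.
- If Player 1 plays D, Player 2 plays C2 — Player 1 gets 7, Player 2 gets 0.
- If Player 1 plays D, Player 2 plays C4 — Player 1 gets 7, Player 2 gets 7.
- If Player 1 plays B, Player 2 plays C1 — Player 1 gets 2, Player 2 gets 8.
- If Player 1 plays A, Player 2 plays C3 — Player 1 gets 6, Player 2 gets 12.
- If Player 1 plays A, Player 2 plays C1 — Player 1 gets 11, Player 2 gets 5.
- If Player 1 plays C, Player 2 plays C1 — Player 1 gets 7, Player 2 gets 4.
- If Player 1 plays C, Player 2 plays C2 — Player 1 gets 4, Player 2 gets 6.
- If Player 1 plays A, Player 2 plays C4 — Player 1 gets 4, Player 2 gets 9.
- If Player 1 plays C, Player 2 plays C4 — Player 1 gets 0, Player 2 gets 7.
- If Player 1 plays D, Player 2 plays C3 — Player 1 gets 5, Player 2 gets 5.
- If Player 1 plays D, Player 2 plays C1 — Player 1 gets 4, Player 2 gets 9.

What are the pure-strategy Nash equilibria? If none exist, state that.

Player 1 against C1: payoffs 11, 2, 7, 4 → best response A.
Player 1 against C2: payoffs 0, 12, 4, 7 → best response B.
Player 1 against C3: payoffs 6, 0, 1, 5 → best response A.
Player 1 against C4: payoffs 4, 12, 0, 7 → best response B.
Player 2 against A: payoffs 5, 0, 12, 9 → best response C3.
Player 2 against B: payoffs 8, 11, 10, 5 → best response C2.
Player 2 against C: payoffs 4, 6, 5, 7 → best response C4.
Player 2 against D: payoffs 9, 0, 5, 7 → best response C1.
Mutual best responses: (A, C3); (B, C2).

The pure Nash equilibria are (A, C3), (B, C2).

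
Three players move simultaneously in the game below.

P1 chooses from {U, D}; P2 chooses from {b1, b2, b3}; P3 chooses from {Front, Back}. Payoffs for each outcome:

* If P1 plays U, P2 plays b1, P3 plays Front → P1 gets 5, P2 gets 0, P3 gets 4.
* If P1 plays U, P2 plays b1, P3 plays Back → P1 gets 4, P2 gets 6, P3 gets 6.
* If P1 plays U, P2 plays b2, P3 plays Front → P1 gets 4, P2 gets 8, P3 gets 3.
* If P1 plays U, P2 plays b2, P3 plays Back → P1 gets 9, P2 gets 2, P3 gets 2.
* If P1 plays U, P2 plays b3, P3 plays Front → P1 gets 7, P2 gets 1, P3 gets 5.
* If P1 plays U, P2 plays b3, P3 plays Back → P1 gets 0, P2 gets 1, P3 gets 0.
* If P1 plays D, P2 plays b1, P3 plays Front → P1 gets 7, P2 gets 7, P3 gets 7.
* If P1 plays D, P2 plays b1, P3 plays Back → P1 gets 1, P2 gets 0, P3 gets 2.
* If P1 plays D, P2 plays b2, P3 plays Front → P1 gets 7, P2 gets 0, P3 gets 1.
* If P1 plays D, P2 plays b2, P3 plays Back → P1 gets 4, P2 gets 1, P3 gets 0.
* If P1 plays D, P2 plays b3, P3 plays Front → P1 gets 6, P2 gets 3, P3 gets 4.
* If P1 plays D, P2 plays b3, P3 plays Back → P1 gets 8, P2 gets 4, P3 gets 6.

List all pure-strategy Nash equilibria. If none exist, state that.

The pure Nash equilibria are (U, b1, Back), (D, b1, Front), (D, b3, Back).

For each strategy profile, look for a profitable unilateral deviation.
(U, b1, Front): P1 can switch to D (5 → 7). Not NE.
(U, b1, Back): P1 gets 4, best alternative 1; P2 gets 6, best alternative 2; P3 gets 6, best alternative 4. No profitable deviation — NE.
(U, b2, Front): P1 can switch to D (4 → 7). Not NE.
(U, b2, Back): P2 can switch to b1 (2 → 6). Not NE.
(U, b3, Front): P2 can switch to b2 (1 → 8). Not NE.
(U, b3, Back): P1 can switch to D (0 → 8). Not NE.
(D, b1, Front): P1 gets 7, best alternative 5; P2 gets 7, best alternative 3; P3 gets 7, best alternative 2. No profitable deviation — NE.
(D, b1, Back): P1 can switch to U (1 → 4). Not NE.
(D, b2, Front): P2 can switch to b1 (0 → 7). Not NE.
(D, b2, Back): P1 can switch to U (4 → 9). Not NE.
(D, b3, Front): P1 can switch to U (6 → 7). Not NE.
(D, b3, Back): P1 gets 8, best alternative 0; P2 gets 4, best alternative 1; P3 gets 6, best alternative 4. No profitable deviation — NE.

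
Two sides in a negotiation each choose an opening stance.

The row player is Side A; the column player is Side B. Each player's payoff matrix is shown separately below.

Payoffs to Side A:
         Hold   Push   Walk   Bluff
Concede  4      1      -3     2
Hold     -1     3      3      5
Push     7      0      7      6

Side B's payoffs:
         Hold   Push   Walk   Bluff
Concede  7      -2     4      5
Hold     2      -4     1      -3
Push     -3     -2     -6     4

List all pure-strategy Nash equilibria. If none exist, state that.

Check each profile: it is a Nash equilibrium iff no player can strictly gain by switching unilaterally.
(Concede, Hold): Side A can switch to Push (4 → 7). Not NE.
(Concede, Push): Side A can switch to Hold (1 → 3). Not NE.
(Concede, Walk): Side A can switch to Hold (-3 → 3). Not NE.
(Concede, Bluff): Side A can switch to Hold (2 → 5). Not NE.
(Hold, Hold): Side A can switch to Concede (-1 → 4). Not NE.
(Hold, Push): Side B can switch to Hold (-4 → 2). Not NE.
(Push, Bluff): Side A gets 6, best alternative 5; Side B gets 4, best alternative -2. No profitable deviation — NE.
(The remaining 5 profiles each have a profitable deviation by the same check.)

The unique pure-strategy Nash equilibrium is (Push, Bluff).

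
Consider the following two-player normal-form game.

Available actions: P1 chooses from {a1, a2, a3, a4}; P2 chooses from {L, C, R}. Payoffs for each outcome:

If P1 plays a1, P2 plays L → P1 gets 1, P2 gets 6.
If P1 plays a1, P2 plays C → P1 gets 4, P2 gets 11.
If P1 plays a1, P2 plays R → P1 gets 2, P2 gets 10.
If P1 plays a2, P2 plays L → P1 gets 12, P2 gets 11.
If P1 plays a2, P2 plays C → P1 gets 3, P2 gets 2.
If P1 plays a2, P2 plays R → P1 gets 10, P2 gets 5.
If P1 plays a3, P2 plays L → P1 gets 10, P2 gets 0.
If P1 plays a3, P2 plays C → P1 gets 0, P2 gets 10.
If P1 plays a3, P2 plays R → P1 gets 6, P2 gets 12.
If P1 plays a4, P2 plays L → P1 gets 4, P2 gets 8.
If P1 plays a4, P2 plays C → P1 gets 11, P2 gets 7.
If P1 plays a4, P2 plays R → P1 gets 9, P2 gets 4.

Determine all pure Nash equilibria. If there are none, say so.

The unique pure-strategy Nash equilibrium is (a2, L).

P1 against L: payoffs 1, 12, 10, 4 → best response a2.
P1 against C: payoffs 4, 3, 0, 11 → best response a4.
P1 against R: payoffs 2, 10, 6, 9 → best response a2.
P2 against a1: payoffs 6, 11, 10 → best response C.
P2 against a2: payoffs 11, 2, 5 → best response L.
P2 against a3: payoffs 0, 10, 12 → best response R.
P2 against a4: payoffs 8, 7, 4 → best response L.
Mutual best responses: (a2, L).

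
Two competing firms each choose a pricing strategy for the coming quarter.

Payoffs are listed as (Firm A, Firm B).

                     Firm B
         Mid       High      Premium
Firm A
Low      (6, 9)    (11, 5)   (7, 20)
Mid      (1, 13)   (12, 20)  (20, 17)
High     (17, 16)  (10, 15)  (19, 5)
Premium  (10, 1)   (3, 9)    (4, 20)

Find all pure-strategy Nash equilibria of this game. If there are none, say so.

(Low, Mid): Firm A can switch to High (6 → 17). Not NE.
(Low, High): Firm A can switch to Mid (11 → 12). Not NE.
(Low, Premium): Firm A can switch to Mid (7 → 20). Not NE.
(Mid, Mid): Firm A can switch to Low (1 → 6). Not NE.
(Mid, High): Firm A gets 12, best alternative 11; Firm B gets 20, best alternative 17. No profitable deviation — NE.
(Mid, Premium): Firm B can switch to High (17 → 20). Not NE.
(High, Mid): Firm A gets 17, best alternative 10; Firm B gets 16, best alternative 15. No profitable deviation — NE.
(High, High): Firm A can switch to Low (10 → 11). Not NE.
(High, Premium): Firm A can switch to Mid (19 → 20). Not NE.
(Premium, Mid): Firm A can switch to High (10 → 17). Not NE.
(Premium, High): Firm A can switch to Low (3 → 11). Not NE.
(Premium, Premium): Firm A can switch to Low (4 → 7). Not NE.

The pure Nash equilibria are (Mid, High); (High, Mid).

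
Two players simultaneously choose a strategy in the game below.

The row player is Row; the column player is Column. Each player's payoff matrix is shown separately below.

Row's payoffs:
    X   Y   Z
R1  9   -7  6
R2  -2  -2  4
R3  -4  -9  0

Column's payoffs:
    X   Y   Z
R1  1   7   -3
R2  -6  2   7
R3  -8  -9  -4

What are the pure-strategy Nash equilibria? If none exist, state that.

This game has no pure Nash equilibrium.

For each strategy profile, look for a profitable unilateral deviation.
(R1, X): Column can switch to Y (1 → 7). Not NE.
(R1, Y): Row can switch to R2 (-7 → -2). Not NE.
(R1, Z): Column can switch to X (-3 → 1). Not NE.
(R2, X): Row can switch to R1 (-2 → 9). Not NE.
(R2, Y): Column can switch to Z (2 → 7). Not NE.
(R2, Z): Row can switch to R1 (4 → 6). Not NE.
(The remaining 3 profiles each have a profitable deviation by the same check.)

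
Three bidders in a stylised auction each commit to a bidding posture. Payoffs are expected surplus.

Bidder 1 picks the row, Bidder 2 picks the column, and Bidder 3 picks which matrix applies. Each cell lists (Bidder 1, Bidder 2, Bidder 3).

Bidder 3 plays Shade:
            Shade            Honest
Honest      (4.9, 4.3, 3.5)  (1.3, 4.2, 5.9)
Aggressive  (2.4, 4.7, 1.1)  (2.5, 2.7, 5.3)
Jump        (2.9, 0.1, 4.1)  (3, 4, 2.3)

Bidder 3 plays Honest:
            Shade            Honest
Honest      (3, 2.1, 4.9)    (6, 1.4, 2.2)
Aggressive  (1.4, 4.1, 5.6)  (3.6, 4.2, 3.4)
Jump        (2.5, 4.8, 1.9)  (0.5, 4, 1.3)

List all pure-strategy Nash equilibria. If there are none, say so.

For each strategy profile, look for a profitable unilateral deviation.
(Honest, Shade, Shade): Bidder 3 can switch to Honest (3.5 → 4.9). Not NE.
(Honest, Shade, Honest): Bidder 1 gets 3, best alternative 2.5; Bidder 2 gets 2.1, best alternative 1.4; Bidder 3 gets 4.9, best alternative 3.5. No profitable deviation — NE.
(Honest, Honest, Shade): Bidder 1 can switch to Aggressive (1.3 → 2.5). Not NE.
(Honest, Honest, Honest): Bidder 2 can switch to Shade (1.4 → 2.1). Not NE.
(Aggressive, Shade, Shade): Bidder 1 can switch to Honest (2.4 → 4.9). Not NE.
(Aggressive, Shade, Honest): Bidder 1 can switch to Honest (1.4 → 3). Not NE.
(Aggressive, Honest, Shade): Bidder 1 can switch to Jump (2.5 → 3). Not NE.
(Aggressive, Honest, Honest): Bidder 1 can switch to Honest (3.6 → 6). Not NE.
(Jump, Shade, Shade): Bidder 1 can switch to Honest (2.9 → 4.9). Not NE.
(Jump, Shade, Honest): Bidder 1 can switch to Honest (2.5 → 3). Not NE.
(Jump, Honest, Shade): Bidder 1 gets 3, best alternative 2.5; Bidder 2 gets 4, best alternative 0.1; Bidder 3 gets 2.3, best alternative 1.3. No profitable deviation — NE.
(Jump, Honest, Honest): Bidder 1 can switch to Honest (0.5 → 6). Not NE.

Pure-strategy Nash equilibria: (Honest, Shade, Honest), (Jump, Honest, Shade)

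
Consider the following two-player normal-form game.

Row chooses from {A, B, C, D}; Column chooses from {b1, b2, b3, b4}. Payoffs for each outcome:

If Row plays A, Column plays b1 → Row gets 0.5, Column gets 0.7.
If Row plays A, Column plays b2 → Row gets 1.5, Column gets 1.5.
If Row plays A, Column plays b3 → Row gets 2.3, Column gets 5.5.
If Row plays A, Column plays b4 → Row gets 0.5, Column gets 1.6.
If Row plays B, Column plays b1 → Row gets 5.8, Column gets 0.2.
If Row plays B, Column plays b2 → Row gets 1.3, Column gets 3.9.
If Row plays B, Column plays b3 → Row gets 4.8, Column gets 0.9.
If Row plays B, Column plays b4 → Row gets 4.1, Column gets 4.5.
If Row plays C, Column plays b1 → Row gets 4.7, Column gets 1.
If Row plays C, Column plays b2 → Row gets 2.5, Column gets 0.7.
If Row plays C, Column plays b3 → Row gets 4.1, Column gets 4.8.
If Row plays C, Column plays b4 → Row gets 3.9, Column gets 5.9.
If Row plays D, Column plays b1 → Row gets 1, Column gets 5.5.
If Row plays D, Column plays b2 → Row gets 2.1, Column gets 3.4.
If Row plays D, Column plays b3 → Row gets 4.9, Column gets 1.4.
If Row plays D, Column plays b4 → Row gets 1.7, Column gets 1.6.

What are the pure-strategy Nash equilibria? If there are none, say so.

Mark each player's best response to every combination of opponents' strategies; a profile where every player is best-responding is a pure Nash equilibrium.
Row against b1: payoffs 0.5, 5.8, 4.7, 1 → best response B.
Row against b2: payoffs 1.5, 1.3, 2.5, 2.1 → best response C.
Row against b3: payoffs 2.3, 4.8, 4.1, 4.9 → best response D.
Row against b4: payoffs 0.5, 4.1, 3.9, 1.7 → best response B.
Column against A: payoffs 0.7, 1.5, 5.5, 1.6 → best response b3.
Column against B: payoffs 0.2, 3.9, 0.9, 4.5 → best response b4.
Column against C: payoffs 1, 0.7, 4.8, 5.9 → best response b4.
Column against D: payoffs 5.5, 3.4, 1.4, 1.6 → best response b1.
Mutual best responses: (B, b4).

(B, b4)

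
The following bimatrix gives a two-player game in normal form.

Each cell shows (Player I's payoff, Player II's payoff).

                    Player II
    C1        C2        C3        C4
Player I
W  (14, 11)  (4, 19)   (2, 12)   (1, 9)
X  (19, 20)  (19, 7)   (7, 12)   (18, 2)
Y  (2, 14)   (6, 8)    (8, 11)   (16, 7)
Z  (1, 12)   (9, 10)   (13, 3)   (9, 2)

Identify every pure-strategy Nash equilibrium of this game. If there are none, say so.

(X, C1)

(W, C1): Player I can switch to X (14 → 19). Not NE.
(W, C2): Player I can switch to X (4 → 19). Not NE.
(W, C3): Player I can switch to X (2 → 7). Not NE.
(W, C4): Player I can switch to X (1 → 18). Not NE.
(X, C1): Player I gets 19, best alternative 14; Player II gets 20, best alternative 12. No profitable deviation — NE.
(X, C2): Player II can switch to C1 (7 → 20). Not NE.
(X, C3): Player I can switch to Y (7 → 8). Not NE.
(X, C4): Player II can switch to C1 (2 → 20). Not NE.
(Y, C1): Player I can switch to W (2 → 14). Not NE.
(Y, C2): Player I can switch to X (6 → 19). Not NE.
(Y, C3): Player I can switch to Z (8 → 13). Not NE.
(The remaining 5 profiles each have a profitable deviation by the same check.)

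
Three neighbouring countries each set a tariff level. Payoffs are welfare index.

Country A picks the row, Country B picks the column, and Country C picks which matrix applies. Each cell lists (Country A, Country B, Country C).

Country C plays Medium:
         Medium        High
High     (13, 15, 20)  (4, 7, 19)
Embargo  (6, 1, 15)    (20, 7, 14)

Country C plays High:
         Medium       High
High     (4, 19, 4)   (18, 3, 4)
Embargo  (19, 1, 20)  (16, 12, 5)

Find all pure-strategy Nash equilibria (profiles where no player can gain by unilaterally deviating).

Check each profile: it is a Nash equilibrium iff no player can strictly gain by switching unilaterally.
(High, Medium, Medium): Country A gets 13, best alternative 6; Country B gets 15, best alternative 7; Country C gets 20, best alternative 4. No profitable deviation — NE.
(High, Medium, High): Country A can switch to Embargo (4 → 19). Not NE.
(High, High, Medium): Country A can switch to Embargo (4 → 20). Not NE.
(High, High, High): Country B can switch to Medium (3 → 19). Not NE.
(Embargo, Medium, Medium): Country A can switch to High (6 → 13). Not NE.
(Embargo, Medium, High): Country B can switch to High (1 → 12). Not NE.
(Embargo, High, Medium): Country A gets 20, best alternative 4; Country B gets 7, best alternative 1; Country C gets 14, best alternative 5. No profitable deviation — NE.
(Embargo, High, High): Country A can switch to High (16 → 18). Not NE.

Pure-strategy Nash equilibria: (High, Medium, Medium), (Embargo, High, Medium)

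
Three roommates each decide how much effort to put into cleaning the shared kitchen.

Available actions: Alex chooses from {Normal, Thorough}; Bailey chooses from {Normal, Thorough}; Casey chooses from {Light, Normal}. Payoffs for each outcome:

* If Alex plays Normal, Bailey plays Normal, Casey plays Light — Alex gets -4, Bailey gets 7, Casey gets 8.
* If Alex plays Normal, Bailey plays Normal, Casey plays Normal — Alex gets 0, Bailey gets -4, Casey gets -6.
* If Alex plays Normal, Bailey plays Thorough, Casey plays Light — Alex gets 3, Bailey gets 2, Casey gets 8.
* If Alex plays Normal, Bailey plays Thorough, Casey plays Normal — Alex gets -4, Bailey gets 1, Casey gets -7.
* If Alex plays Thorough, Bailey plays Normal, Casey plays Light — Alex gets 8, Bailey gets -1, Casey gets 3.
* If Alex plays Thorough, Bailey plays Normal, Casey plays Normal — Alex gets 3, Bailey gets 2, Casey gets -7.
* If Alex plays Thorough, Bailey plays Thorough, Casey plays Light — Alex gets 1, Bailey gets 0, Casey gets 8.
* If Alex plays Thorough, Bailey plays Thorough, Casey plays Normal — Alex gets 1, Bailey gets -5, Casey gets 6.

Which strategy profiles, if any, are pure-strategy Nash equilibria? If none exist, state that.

none

Check each profile: it is a Nash equilibrium iff no player can strictly gain by switching unilaterally.
(Normal, Normal, Light): Alex can switch to Thorough (-4 → 8). Not NE.
(Normal, Normal, Normal): Alex can switch to Thorough (0 → 3). Not NE.
(Normal, Thorough, Light): Bailey can switch to Normal (2 → 7). Not NE.
(Normal, Thorough, Normal): Alex can switch to Thorough (-4 → 1). Not NE.
(Thorough, Normal, Light): Bailey can switch to Thorough (-1 → 0). Not NE.
(Thorough, Normal, Normal): Casey can switch to Light (-7 → 3). Not NE.
(The remaining 2 profiles each have a profitable deviation by the same check.)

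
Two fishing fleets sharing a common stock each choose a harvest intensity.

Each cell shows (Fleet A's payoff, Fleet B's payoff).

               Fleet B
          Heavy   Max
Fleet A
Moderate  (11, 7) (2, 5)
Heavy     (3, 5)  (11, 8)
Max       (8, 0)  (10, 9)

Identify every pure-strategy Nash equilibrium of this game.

(Moderate, Heavy) and (Heavy, Max)

(Moderate, Heavy): Fleet A gets 11, best alternative 8; Fleet B gets 7, best alternative 5. No profitable deviation — NE.
(Moderate, Max): Fleet A can switch to Heavy (2 → 11). Not NE.
(Heavy, Heavy): Fleet A can switch to Moderate (3 → 11). Not NE.
(Heavy, Max): Fleet A gets 11, best alternative 10; Fleet B gets 8, best alternative 5. No profitable deviation — NE.
(Max, Heavy): Fleet A can switch to Moderate (8 → 11). Not NE.
(Max, Max): Fleet A can switch to Heavy (10 → 11). Not NE.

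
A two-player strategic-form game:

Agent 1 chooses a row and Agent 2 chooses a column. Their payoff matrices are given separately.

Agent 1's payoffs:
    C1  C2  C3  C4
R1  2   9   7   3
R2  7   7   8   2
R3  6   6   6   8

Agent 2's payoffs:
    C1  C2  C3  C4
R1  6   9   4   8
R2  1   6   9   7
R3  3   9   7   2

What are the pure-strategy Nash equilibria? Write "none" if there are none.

The pure Nash equilibria are (R1, C2) and (R2, C3).

(R1, C1): Agent 1 can switch to R2 (2 → 7). Not NE.
(R1, C2): Agent 1 gets 9, best alternative 7; Agent 2 gets 9, best alternative 8. No profitable deviation — NE.
(R1, C3): Agent 1 can switch to R2 (7 → 8). Not NE.
(R1, C4): Agent 1 can switch to R3 (3 → 8). Not NE.
(R2, C1): Agent 2 can switch to C2 (1 → 6). Not NE.
(R2, C2): Agent 1 can switch to R1 (7 → 9). Not NE.
(R2, C3): Agent 1 gets 8, best alternative 7; Agent 2 gets 9, best alternative 7. No profitable deviation — NE.
(R2, C4): Agent 1 can switch to R1 (2 → 3). Not NE.
(The remaining 4 profiles each have a profitable deviation by the same check.)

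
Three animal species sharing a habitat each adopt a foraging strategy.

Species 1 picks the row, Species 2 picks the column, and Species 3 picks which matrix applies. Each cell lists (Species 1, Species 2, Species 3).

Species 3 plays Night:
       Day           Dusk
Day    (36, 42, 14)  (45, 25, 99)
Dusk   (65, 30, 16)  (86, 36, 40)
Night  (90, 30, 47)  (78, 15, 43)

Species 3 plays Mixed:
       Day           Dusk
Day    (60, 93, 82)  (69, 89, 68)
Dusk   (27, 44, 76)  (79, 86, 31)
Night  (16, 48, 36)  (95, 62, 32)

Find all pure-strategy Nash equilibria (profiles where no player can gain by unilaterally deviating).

(Day, Day, Mixed), (Dusk, Dusk, Night), (Night, Day, Night)

(Day, Day, Night): Species 1 can switch to Dusk (36 → 65). Not NE.
(Day, Day, Mixed): Species 1 gets 60, best alternative 27; Species 2 gets 93, best alternative 89; Species 3 gets 82, best alternative 14. No profitable deviation — NE.
(Day, Dusk, Night): Species 1 can switch to Dusk (45 → 86). Not NE.
(Day, Dusk, Mixed): Species 1 can switch to Dusk (69 → 79). Not NE.
(Dusk, Day, Night): Species 1 can switch to Night (65 → 90). Not NE.
(Dusk, Day, Mixed): Species 1 can switch to Day (27 → 60). Not NE.
(Dusk, Dusk, Night): Species 1 gets 86, best alternative 78; Species 2 gets 36, best alternative 30; Species 3 gets 40, best alternative 31. No profitable deviation — NE.
(Dusk, Dusk, Mixed): Species 1 can switch to Night (79 → 95). Not NE.
(Night, Day, Night): Species 1 gets 90, best alternative 65; Species 2 gets 30, best alternative 15; Species 3 gets 47, best alternative 36. No profitable deviation — NE.
(The remaining 3 profiles each have a profitable deviation by the same check.)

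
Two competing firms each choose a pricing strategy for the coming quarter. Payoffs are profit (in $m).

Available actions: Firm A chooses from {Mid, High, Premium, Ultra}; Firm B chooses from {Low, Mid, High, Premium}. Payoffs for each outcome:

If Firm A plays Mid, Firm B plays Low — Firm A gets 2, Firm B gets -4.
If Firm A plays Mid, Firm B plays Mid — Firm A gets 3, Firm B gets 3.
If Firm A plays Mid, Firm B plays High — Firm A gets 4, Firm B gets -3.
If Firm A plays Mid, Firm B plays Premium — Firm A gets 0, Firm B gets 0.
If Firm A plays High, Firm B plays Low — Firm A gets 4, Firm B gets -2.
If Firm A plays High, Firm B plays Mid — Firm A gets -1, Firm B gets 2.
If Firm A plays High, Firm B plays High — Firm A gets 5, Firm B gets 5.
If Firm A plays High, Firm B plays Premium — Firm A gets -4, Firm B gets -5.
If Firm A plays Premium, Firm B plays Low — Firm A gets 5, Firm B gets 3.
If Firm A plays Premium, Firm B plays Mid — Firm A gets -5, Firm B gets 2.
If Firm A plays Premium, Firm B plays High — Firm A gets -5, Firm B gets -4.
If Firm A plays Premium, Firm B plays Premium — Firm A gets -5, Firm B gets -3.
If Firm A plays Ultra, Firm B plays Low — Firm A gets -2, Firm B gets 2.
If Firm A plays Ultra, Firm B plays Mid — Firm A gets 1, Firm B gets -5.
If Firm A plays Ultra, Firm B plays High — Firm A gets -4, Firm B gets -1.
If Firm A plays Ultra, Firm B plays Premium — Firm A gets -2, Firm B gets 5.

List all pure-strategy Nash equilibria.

(Mid, Low): Firm A can switch to High (2 → 4). Not NE.
(Mid, Mid): Firm A gets 3, best alternative 1; Firm B gets 3, best alternative 0. No profitable deviation — NE.
(Mid, High): Firm A can switch to High (4 → 5). Not NE.
(Mid, Premium): Firm B can switch to Mid (0 → 3). Not NE.
(High, Low): Firm A can switch to Premium (4 → 5). Not NE.
(High, Mid): Firm A can switch to Mid (-1 → 3). Not NE.
(High, High): Firm A gets 5, best alternative 4; Firm B gets 5, best alternative 2. No profitable deviation — NE.
(High, Premium): Firm A can switch to Mid (-4 → 0). Not NE.
(Premium, Low): Firm A gets 5, best alternative 4; Firm B gets 3, best alternative 2. No profitable deviation — NE.
(The remaining 7 profiles each have a profitable deviation by the same check.)

Pure-strategy Nash equilibria: (Mid, Mid), (High, High), (Premium, Low)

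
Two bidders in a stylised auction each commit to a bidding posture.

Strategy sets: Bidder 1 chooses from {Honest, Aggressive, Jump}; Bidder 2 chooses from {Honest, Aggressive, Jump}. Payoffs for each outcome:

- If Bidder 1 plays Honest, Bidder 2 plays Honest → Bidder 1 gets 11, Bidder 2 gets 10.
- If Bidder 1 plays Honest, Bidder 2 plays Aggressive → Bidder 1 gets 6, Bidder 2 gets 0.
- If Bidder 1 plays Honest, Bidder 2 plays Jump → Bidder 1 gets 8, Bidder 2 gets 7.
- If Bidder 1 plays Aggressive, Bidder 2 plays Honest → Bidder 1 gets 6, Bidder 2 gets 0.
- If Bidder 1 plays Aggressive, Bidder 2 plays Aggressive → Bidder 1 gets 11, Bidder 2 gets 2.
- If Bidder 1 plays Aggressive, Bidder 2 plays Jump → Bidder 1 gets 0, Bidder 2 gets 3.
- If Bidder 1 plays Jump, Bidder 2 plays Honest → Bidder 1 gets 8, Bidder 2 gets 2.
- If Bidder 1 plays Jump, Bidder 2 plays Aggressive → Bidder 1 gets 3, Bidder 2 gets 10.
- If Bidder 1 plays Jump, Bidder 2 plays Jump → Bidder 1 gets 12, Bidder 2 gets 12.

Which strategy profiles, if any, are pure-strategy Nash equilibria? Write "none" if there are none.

Bidder 1 against Honest: payoffs 11, 6, 8 → best response Honest.
Bidder 1 against Aggressive: payoffs 6, 11, 3 → best response Aggressive.
Bidder 1 against Jump: payoffs 8, 0, 12 → best response Jump.
Bidder 2 against Honest: payoffs 10, 0, 7 → best response Honest.
Bidder 2 against Aggressive: payoffs 0, 2, 3 → best response Jump.
Bidder 2 against Jump: payoffs 2, 10, 12 → best response Jump.
Mutual best responses: (Honest, Honest); (Jump, Jump).

(Honest, Honest) and (Jump, Jump)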